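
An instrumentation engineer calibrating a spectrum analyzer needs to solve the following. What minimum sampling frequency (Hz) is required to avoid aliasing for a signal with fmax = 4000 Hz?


The Nyquist rate is twice the maximum frequency component.
fs_min = 2 * fmax
      = 2 * 4000
      = 8000 Hz

8000


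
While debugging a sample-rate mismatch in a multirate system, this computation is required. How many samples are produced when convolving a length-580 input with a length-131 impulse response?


Linear convolution output length:
L = N + M - 1
  = 580 + 131 - 1
  = 710 samples

710


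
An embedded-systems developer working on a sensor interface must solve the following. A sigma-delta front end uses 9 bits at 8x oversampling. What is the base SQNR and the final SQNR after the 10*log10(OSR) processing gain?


Step 1 — baseline SQNR at Nyquist:
SQNR_base = 6.02*N + 1.76
          = 6.02*9 + 1.76
          = 55.94 dB

Step 2 — oversampling processing gain:
G = 10*log10(OSR) = 10*log10(8) = 9.03 dB

Step 3 — total:
SQNR_total = 55.94 + 9.03 = 64.97 dB

Base SQNR = 55.94 dB; oversampled SQNR = 64.97 dB


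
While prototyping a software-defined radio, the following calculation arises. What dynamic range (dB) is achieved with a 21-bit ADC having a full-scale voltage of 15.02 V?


Dynamic range from full-scale to LSB:
V_min = V_max / 2^bits = 15.02 / 2^21
DR = 20 * log10(V_max / V_min)
   = 20 * log10(2^21)
   = 20 * 21 * log10(2)
   = 126.43 dB

126.43 dB


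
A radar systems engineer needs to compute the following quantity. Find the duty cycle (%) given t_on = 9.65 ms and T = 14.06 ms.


Duty cycle as a percentage:
DC = (t_on / T) * 100
   = (9.65 / 14.06) * 100
   = 0.686344 * 100
   = 68.63 %

68.63 %


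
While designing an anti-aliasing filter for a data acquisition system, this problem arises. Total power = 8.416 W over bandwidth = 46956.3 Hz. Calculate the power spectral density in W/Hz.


Power spectral density:
PSD = P / BW
    = 8.416 / 46956.3
    = 0.00017923 W/Hz

0.00017923 W/Hz


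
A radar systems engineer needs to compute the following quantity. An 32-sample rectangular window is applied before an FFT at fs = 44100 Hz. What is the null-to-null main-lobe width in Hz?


Main lobe width for a rectangular window:
Width = 2 * fs / N
      = 2 * 44100 / 32
      = 88200 / 32
      = 2756.25 Hz

2756.25 Hz


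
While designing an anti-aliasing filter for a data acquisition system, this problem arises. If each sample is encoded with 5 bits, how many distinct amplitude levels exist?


Number of quantization levels = 2^N
= 2^5
= 32

32


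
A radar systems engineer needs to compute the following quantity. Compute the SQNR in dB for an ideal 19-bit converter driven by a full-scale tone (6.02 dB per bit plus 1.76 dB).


Theoretical SNR for a full-scale sinusoid:
SNR = 6.02 * N + 1.76
    = 6.02 * 19 + 1.76
    = 114.38 + 1.76
    = 116.14 dB

116.14 dB


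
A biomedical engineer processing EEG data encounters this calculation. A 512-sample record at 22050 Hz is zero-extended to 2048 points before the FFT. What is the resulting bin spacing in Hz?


Frequency resolution after zero-padding:
N_padded = 512 * 4 = 2048
df = fs / N_padded
   = 22050 / 2048
   = 10.7666 Hz

10.7666 Hz


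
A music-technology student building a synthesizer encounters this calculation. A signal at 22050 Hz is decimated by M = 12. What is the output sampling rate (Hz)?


Decimation reduces the sample rate:
fs_out = fs_in / M
       = 22050 / 12
       = 1837.5 Hz

1837.5 Hz


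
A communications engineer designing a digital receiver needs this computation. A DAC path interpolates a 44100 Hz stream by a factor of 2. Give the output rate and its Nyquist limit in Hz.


Step 1 — output sample rate after interpolation by L:
fs_out = L * fs_in = 2 * 44100 = 88200 Hz

Step 2 — Nyquist frequency of the output stream:
f_Nyq = fs_out / 2 = 88200 / 2 = 44100.0 Hz

fs_out = 88200 Hz; f_Nyquist = 44100.0 Hz


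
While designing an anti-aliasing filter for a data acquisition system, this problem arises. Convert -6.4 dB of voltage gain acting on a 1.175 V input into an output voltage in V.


Output voltage from dB gain:
V_out = V_in * 10^(gain_dB / 20)
      = 1.175 * 10^(-6.4 / 20)
      = 1.175 * 0.47863
      = 0.5624 V

0.5624 V


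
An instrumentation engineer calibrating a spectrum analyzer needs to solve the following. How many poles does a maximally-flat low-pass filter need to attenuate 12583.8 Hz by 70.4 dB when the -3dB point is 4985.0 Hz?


Butterworth filter order formula:
n = log10(10^(A/10) - 1) / (2 * log10(f_stop/f_pass))
10^(70.4/10) - 1 = 10964780.9614
f_stop/f_pass = 12583.8 / 4985.0 = 2.5243
n = 8.753 -> ceil = 9

9


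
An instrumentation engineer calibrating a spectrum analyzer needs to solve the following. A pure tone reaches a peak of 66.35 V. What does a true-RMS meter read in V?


RMS voltage for a sinusoidal waveform:
V_rms = V_peak / sqrt(2)
      = 66.35 / 1.414214
      = 46.917 V

46.917 V


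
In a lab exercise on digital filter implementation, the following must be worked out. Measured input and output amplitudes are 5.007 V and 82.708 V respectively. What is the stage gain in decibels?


Voltage gain in dB:
G = 20 * log10(Vout / Vin)
  = 20 * log10(82.708 / 5.007)
  = 20 * log10(16.518474)
  = 20 * 1.21797
  = 24.36 dB

24.36 dB


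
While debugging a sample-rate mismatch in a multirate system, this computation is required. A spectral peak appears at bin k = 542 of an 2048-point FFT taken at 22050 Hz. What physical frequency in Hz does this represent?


Frequency of DFT bin k:
f_k = k * fs / N
    = 542 * 22050 / 2048
    = 11951100 / 2048
    = 5835.498 Hz

5835.498 Hz


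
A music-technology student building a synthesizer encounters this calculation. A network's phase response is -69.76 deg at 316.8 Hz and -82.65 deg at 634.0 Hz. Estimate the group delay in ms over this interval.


Group delay from phase difference:
tau = -d(phi)/d(omega)
d(phi) = -12.89 deg = -0.224973 rad
d(omega) = 2*pi*(634.0 - 316.8) = 1993.0264 rad/s
tau = -(-0.224973) / 1993.0264
    = 0.1129 ms

0.1129 ms


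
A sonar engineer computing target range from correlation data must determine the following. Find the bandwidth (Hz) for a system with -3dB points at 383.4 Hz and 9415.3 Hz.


Bandwidth is the difference of -3dB frequencies:
BW = f_high - f_low
   = 9415.3 - 383.4
   = 9031.9 Hz

9031.9 Hz


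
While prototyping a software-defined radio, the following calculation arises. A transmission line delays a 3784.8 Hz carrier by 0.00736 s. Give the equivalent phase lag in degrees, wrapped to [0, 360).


Phase shift from frequency and time delay:
phi = 360 * f * t_delay
    = 360 * 3784.8 * 0.00736
    = 10028.21 degrees
    mod 360 = 308.21 degrees

308.21 degrees


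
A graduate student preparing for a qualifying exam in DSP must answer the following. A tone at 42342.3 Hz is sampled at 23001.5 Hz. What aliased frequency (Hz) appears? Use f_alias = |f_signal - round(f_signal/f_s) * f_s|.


Compute the nearest integer multiple of fs to the signal:
n = round(42342.3 / 23001.5) = 2
f_alias = |42342.3 - 2 * 23001.5|
        = |42342.3 - 46003.0|
        = 3660.7 Hz

3660.7


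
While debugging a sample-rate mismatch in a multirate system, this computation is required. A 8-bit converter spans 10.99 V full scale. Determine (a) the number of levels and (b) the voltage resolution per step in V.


Step 1 — number of quantization levels:
L = 2^N = 2^8 = 256

Step 2 — LSB step size:
delta = Vfs / L
      = 10.99 / 256
      = 0.04292969 V

Levels = 256; step size = 0.04292969 V


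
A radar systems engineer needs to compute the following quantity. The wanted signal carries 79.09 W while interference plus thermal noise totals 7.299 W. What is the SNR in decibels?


SNR in decibels:
SNR = 10 * log10(Ps / Pn)
    = 10 * log10(79.09 / 7.299)
    = 10 * log10(10.8357)
    = 10 * 1.0349
    = 10.35 dB

10.35 dB


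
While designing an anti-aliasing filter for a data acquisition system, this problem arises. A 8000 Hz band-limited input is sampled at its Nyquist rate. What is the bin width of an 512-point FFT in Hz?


Step 1 — Nyquist sampling rate:
fs = 2 * fmax = 2 * 8000 = 16000 Hz

Step 2 — DFT bin spacing:
df = fs / N = 16000 / 512 = 31.25 Hz

31.25 Hz


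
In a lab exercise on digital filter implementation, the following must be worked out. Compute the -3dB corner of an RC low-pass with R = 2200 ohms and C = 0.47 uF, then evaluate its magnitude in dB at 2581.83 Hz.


Step 1 — cutoff frequency:
fc = 1 / (2*pi*R*C)
C = 0.47 uF = 4.7e-07 F
fc = 1 / (2*pi*2200*4.7e-07)
   = 153.922 Hz

Step 2 — magnitude at f = 2581.83 Hz:
|H(f)| = 1 / sqrt(1 + (f/fc)^2)
f/fc = 2581.83 / 153.922 = 16.773626
|H| = 1 / sqrt(1 + 281.354529) = 0.0595117
|H|_dB = 20*log10(0.0595117) = -24.51 dB

fc = 153.922 Hz; |H(2581.83 Hz)| = -24.51 dB


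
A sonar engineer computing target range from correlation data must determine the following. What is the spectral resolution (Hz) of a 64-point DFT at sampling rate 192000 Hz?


DFT frequency resolution:
df = fs / N
   = 192000 / 64
   = 3000.0 Hz

3000.0 Hz


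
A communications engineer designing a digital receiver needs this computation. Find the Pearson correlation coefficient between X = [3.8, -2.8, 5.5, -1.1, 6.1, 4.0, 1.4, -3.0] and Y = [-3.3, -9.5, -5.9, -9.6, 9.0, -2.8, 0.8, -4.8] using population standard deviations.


Pearson correlation coefficient (population):
r = cov(X,Y) / (std(X) * std(Y))
Mean X = 1.7375, Mean Y = -3.2625
Cov(X,Y) = 12.092344
Std(X) = 3.423426, Std(Y) = 5.651092
r = 0.6251

0.6251


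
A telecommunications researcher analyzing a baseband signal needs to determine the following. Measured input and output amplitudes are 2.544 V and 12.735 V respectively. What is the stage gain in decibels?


Voltage gain in dB:
G = 20 * log10(Vout / Vin)
  = 20 * log10(12.735 / 2.544)
  = 20 * log10(5.005896)
  = 20 * 0.699482
  = 13.99 dB

13.99 dB


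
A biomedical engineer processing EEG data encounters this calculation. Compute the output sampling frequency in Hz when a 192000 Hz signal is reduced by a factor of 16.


Decimation reduces the sample rate:
fs_out = fs_in / M
       = 192000 / 16
       = 12000.0 Hz

12000.0 Hz


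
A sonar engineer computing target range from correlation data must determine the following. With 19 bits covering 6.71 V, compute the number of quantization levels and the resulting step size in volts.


Step 1 — number of quantization levels:
L = 2^N = 2^19 = 524288

Step 2 — LSB step size:
delta = Vfs / L
      = 6.71 / 524288
      = 1.28e-05 V

Levels = 524288; step size = 1.28e-05 V


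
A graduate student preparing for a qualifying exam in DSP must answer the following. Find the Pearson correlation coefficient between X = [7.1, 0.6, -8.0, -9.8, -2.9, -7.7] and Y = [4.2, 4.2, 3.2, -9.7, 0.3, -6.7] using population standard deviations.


Pearson correlation coefficient (population):
r = cov(X,Y) / (std(X) * std(Y))
Mean X = -3.45, Mean Y = -0.75
Cov(X,Y) = 22.8325
Std(X) = 5.875018, Std(Y) = 5.49568
r = 0.7072

0.7072


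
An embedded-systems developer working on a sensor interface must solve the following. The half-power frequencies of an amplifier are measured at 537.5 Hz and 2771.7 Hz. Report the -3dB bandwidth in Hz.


Bandwidth is the difference of -3dB frequencies:
BW = f_high - f_low
   = 2771.7 - 537.5
   = 2234.2 Hz

2234.2 Hz


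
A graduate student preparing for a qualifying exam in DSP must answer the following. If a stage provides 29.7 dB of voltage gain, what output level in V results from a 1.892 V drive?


Output voltage from dB gain:
V_out = V_in * 10^(gain_dB / 20)
      = 1.892 * 10^(29.7 / 20)
      = 1.892 * 30.549211
      = 57.7991 V

57.7991 V


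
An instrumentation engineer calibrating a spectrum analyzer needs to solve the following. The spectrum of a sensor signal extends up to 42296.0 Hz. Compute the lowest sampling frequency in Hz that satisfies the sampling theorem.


The Nyquist rate is twice the maximum frequency component.
fs_min = 2 * fmax
      = 2 * 42296.0
      = 84592.0 Hz

84592.0


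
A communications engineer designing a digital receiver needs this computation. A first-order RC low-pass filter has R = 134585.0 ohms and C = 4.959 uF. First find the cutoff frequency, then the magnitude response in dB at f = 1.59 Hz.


Step 1 — cutoff frequency:
fc = 1 / (2*pi*R*C)
C = 4.959 uF = 4.959e-06 F
fc = 1 / (2*pi*134585.0*4.959e-06)
   = 0.238468 Hz

Step 2 — magnitude at f = 1.59 Hz:
|H(f)| = 1 / sqrt(1 + (f/fc)^2)
f/fc = 1.59 / 0.238468 = 6.667561
|H| = 1 / sqrt(1 + 44.45637) = 0.148321
|H|_dB = 20*log10(0.148321) = -16.58 dB

fc = 0.238468 Hz; |H(1.59 Hz)| = -16.58 dB


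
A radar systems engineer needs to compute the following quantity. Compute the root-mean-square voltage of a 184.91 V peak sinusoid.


RMS voltage for a sinusoidal waveform:
V_rms = V_peak / sqrt(2)
      = 184.91 / 1.414214
      = 130.751 V

130.751 V


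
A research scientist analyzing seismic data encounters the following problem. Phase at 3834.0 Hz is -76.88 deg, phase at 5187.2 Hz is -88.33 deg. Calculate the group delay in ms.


Group delay from phase difference:
tau = -d(phi)/d(omega)
d(phi) = -11.45 deg = -0.19984 rad
d(omega) = 2*pi*(5187.2 - 3834.0) = 8502.4064 rad/s
tau = -(-0.19984) / 8502.4064
    = 0.0235 ms

0.0235 ms


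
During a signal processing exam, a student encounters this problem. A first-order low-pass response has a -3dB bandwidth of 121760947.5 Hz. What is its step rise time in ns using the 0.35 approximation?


Rise time from bandwidth relationship:
tr = 0.35 / BW
   = 0.35 / 121760947.5
   = 2.874484859e-09 s
   = 2.8745 ns

2.8745 ns


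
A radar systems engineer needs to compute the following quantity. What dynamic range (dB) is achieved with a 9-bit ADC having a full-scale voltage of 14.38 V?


Dynamic range from full-scale to LSB:
V_min = V_max / 2^bits = 14.38 / 2^9
DR = 20 * log10(V_max / V_min)
   = 20 * log10(2^9)
   = 20 * 9 * log10(2)
   = 54.19 dB

54.19 dB


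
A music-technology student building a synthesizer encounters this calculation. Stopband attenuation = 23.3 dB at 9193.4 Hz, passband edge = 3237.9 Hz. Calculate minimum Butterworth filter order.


Butterworth filter order formula:
n = log10(10^(A/10) - 1) / (2 * log10(f_stop/f_pass))
10^(23.3/10) - 1 = 212.7962
f_stop/f_pass = 9193.4 / 3237.9 = 2.8393
n = 2.5683 -> ceil = 3

3


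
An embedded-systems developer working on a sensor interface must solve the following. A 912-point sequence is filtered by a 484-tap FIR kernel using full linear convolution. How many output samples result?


Linear convolution output length:
L = N + M - 1
  = 912 + 484 - 1
  = 1395 samples

1395


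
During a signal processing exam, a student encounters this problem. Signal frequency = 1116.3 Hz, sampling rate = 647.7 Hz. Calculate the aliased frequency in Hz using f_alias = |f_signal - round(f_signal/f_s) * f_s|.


Compute the nearest integer multiple of fs to the signal:
n = round(1116.3 / 647.7) = 2
f_alias = |1116.3 - 2 * 647.7|
        = |1116.3 - 1295.4|
        = 179.1 Hz

179.1


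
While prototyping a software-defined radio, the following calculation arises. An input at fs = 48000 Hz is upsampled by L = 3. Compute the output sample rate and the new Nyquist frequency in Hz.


Step 1 — output sample rate after interpolation by L:
fs_out = L * fs_in = 3 * 48000 = 144000 Hz

Step 2 — Nyquist frequency of the output stream:
f_Nyq = fs_out / 2 = 144000 / 2 = 72000.0 Hz

fs_out = 144000 Hz; f_Nyquist = 72000.0 Hz


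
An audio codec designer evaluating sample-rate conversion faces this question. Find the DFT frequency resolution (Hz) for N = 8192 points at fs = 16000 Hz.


DFT frequency resolution:
df = fs / N
   = 16000 / 8192
   = 1.9531 Hz

1.9531 Hz


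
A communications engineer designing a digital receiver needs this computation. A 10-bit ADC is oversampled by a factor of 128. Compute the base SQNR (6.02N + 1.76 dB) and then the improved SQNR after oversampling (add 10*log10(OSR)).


Step 1 — baseline SQNR at Nyquist:
SQNR_base = 6.02*N + 1.76
          = 6.02*10 + 1.76
          = 61.96 dB

Step 2 — oversampling processing gain:
G = 10*log10(OSR) = 10*log10(128) = 21.07 dB

Step 3 — total:
SQNR_total = 61.96 + 21.07 = 83.03 dB

Base SQNR = 61.96 dB; oversampled SQNR = 83.03 dB


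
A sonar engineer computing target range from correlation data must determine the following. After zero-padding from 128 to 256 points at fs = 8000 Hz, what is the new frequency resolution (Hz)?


Frequency resolution after zero-padding:
N_padded = 128 * 2 = 256
df = fs / N_padded
   = 8000 / 256
   = 31.25 Hz

31.25 Hz


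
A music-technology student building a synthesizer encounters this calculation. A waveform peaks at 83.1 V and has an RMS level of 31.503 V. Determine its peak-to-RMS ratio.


Crest factor is the ratio of peak to RMS:
CF = V_peak / V_rms
   = 83.1 / 31.503
   = 2.6378

2.6378


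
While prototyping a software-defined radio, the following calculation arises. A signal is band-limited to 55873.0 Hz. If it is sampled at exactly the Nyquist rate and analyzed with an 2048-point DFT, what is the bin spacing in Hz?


Step 1 — Nyquist sampling rate:
fs = 2 * fmax = 2 * 55873.0 = 111746.0 Hz

Step 2 — DFT bin spacing:
df = fs / N = 111746.0 / 2048 = 54.5635 Hz

54.5635 Hz


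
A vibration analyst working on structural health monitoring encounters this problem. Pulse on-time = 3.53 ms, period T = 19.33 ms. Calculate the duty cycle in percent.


Duty cycle as a percentage:
DC = (t_on / T) * 100
   = (3.53 / 19.33) * 100
   = 0.182618 * 100
   = 18.26 %

18.26 %


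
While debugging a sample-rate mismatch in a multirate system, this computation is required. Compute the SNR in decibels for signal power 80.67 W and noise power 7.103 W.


SNR in decibels:
SNR = 10 * log10(Ps / Pn)
    = 10 * log10(80.67 / 7.103)
    = 10 * log10(11.3572)
    = 10 * 1.0553
    = 10.55 dB

10.55 dB


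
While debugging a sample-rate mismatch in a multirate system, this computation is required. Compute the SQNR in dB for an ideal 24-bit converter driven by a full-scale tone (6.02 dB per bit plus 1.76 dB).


Theoretical SNR for a full-scale sinusoid:
SNR = 6.02 * N + 1.76
    = 6.02 * 24 + 1.76
    = 144.48 + 1.76
    = 146.24 dB

146.24 dB


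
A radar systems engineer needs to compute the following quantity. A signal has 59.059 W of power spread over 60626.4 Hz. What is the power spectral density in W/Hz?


Power spectral density:
PSD = P / BW
    = 59.059 / 60626.4
    = 0.00097415 W/Hz

0.00097415 W/Hz


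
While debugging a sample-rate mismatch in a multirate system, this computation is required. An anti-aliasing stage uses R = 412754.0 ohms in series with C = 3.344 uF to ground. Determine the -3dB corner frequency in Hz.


Cutoff frequency of a first-order RC filter:
fc = 1 / (2 * pi * R * C)
C = 3.344 uF = 3.344e-06 F
fc = 1 / (2 * pi * 412754.0 * 3.344e-06)
   = 1 / 8.672362599527
   = 0.115309 Hz

0.115309 Hz


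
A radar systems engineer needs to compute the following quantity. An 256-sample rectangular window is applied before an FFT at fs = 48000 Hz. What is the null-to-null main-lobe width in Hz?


Main lobe width for a rectangular window:
Width = 2 * fs / N
      = 2 * 48000 / 256
      = 96000 / 256
      = 375.0 Hz

375.0 Hz


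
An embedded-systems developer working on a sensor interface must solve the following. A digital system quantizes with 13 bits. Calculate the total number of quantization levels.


Number of quantization levels = 2^N
= 2^13
= 8192

8192


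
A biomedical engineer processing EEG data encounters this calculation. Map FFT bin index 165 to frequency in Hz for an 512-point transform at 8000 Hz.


Frequency of DFT bin k:
f_k = k * fs / N
    = 165 * 8000 / 512
    = 1320000 / 512
    = 2578.125 Hz

2578.125 Hz


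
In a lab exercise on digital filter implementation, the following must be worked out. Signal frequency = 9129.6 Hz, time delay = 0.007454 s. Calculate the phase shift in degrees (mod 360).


Phase shift from frequency and time delay:
phi = 360 * f * t_delay
    = 360 * 9129.6 * 0.007454
    = 24498.73 degrees
    mod 360 = 18.73 degrees

18.73 degrees


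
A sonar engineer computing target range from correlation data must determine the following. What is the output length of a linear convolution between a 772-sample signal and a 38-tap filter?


Linear convolution output length:
L = N + M - 1
  = 772 + 38 - 1
  = 809 samples

809


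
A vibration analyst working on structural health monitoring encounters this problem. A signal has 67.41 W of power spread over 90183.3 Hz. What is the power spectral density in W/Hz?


Power spectral density:
PSD = P / BW
    = 67.41 / 90183.3
    = 0.00074748 W/Hz

0.00074748 W/Hz


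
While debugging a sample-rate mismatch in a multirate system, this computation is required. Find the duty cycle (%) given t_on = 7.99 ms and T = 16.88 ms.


Duty cycle as a percentage:
DC = (t_on / T) * 100
   = (7.99 / 16.88) * 100
   = 0.473341 * 100
   = 47.33 %

47.33 %


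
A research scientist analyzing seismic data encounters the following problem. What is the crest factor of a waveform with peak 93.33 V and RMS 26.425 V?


Crest factor is the ratio of peak to RMS:
CF = V_peak / V_rms
   = 93.33 / 26.425
   = 3.5319

3.5319


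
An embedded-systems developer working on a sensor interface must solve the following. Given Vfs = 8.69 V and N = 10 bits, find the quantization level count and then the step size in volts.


Step 1 — number of quantization levels:
L = 2^N = 2^10 = 1024

Step 2 — LSB step size:
delta = Vfs / L
      = 8.69 / 1024
      = 0.00848633 V

Levels = 1024; step size = 0.00848633 V


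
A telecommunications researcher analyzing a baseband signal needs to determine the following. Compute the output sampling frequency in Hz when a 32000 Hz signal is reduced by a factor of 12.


Decimation reduces the sample rate:
fs_out = fs_in / M
       = 32000 / 12
       = 2666.6667 Hz

2666.6667 Hz


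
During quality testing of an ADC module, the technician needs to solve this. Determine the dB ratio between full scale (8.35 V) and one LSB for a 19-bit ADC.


Dynamic range from full-scale to LSB:
V_min = V_max / 2^bits = 8.35 / 2^19
DR = 20 * log10(V_max / V_min)
   = 20 * log10(2^19)
   = 20 * 19 * log10(2)
   = 114.39 dB

114.39 dB


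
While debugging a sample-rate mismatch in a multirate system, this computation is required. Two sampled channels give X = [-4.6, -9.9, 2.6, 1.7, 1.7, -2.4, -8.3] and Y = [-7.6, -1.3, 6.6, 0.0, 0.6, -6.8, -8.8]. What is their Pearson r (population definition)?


Pearson correlation coefficient (population):
r = cov(X,Y) / (std(X) * std(Y))
Mean X = -2.7429, Mean Y = -2.4714
Cov(X,Y) = 15.416939
Std(X) = 4.685801, Std(Y) = 5.131058
r = 0.6412

0.6412


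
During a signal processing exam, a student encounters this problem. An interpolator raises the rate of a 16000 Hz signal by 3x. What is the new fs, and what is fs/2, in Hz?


Step 1 — output sample rate after interpolation by L:
fs_out = L * fs_in = 3 * 16000 = 48000 Hz

Step 2 — Nyquist frequency of the output stream:
f_Nyq = fs_out / 2 = 48000 / 2 = 24000.0 Hz

fs_out = 48000 Hz; f_Nyquist = 24000.0 Hz


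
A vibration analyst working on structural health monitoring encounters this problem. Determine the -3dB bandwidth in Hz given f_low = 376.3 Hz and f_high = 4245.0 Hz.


Bandwidth is the difference of -3dB frequencies:
BW = f_high - f_low
   = 4245.0 - 376.3
   = 3868.7 Hz

3868.7 Hz


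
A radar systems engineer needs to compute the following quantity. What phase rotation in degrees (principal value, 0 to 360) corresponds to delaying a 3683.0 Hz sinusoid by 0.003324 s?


Phase shift from frequency and time delay:
phi = 360 * f * t_delay
    = 360 * 3683.0 * 0.003324
    = 4407.23 degrees
    mod 360 = 87.23 degrees

87.23 degrees


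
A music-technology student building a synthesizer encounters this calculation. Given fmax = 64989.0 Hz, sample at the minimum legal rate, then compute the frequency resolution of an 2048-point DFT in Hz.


Step 1 — Nyquist sampling rate:
fs = 2 * fmax = 2 * 64989.0 = 129978.0 Hz

Step 2 — DFT bin spacing:
df = fs / N = 129978.0 / 2048 = 63.4658 Hz

63.4658 Hz


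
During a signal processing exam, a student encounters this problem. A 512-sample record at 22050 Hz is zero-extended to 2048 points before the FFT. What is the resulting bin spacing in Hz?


Frequency resolution after zero-padding:
N_padded = 512 * 4 = 2048
df = fs / N_padded
   = 22050 / 2048
   = 10.7666 Hz

10.7666 Hz


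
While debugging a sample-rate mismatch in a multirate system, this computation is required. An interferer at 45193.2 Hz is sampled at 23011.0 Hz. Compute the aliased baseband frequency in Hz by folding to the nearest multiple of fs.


Compute the nearest integer multiple of fs to the signal:
n = round(45193.2 / 23011.0) = 2
f_alias = |45193.2 - 2 * 23011.0|
        = |45193.2 - 46022.0|
        = 828.8 Hz

828.8


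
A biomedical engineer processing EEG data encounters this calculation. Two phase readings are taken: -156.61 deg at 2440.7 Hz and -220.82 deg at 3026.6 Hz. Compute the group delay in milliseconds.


Group delay from phase difference:
tau = -d(phi)/d(omega)
d(phi) = -64.21 deg = -1.120676 rad
d(omega) = 2*pi*(3026.6 - 2440.7) = 3681.3183 rad/s
tau = -(-1.120676) / 3681.3183
    = 0.3044 ms

0.3044 ms


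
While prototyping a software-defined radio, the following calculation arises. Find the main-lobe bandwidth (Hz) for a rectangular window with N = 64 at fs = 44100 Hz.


Main lobe width for a rectangular window:
Width = 2 * fs / N
      = 2 * 44100 / 64
      = 88200 / 64
      = 1378.125 Hz

1378.125 Hz


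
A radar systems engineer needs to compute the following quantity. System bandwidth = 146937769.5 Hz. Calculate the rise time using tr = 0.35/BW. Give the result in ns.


Rise time from bandwidth relationship:
tr = 0.35 / BW
   = 0.35 / 146937769.5
   = 2.381960752e-09 s
   = 2.382 ns

2.382 ns


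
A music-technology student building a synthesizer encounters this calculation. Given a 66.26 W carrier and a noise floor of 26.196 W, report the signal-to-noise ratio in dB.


SNR in decibels:
SNR = 10 * log10(Ps / Pn)
    = 10 * log10(66.26 / 26.196)
    = 10 * log10(2.5294)
    = 10 * 0.403
    = 4.03 dB

4.03 dB


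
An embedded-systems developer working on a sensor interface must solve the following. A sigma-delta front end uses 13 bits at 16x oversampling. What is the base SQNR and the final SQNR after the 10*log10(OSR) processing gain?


Step 1 — baseline SQNR at Nyquist:
SQNR_base = 6.02*N + 1.76
          = 6.02*13 + 1.76
          = 80.02 dB

Step 2 — oversampling processing gain:
G = 10*log10(OSR) = 10*log10(16) = 12.04 dB

Step 3 — total:
SQNR_total = 80.02 + 12.04 = 92.06 dB

Base SQNR = 80.02 dB; oversampled SQNR = 92.06 dB


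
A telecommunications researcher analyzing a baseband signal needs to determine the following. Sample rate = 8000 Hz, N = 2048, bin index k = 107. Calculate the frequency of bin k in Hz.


Frequency of DFT bin k:
f_k = k * fs / N
    = 107 * 8000 / 2048
    = 856000 / 2048
    = 417.969 Hz

417.969 Hz


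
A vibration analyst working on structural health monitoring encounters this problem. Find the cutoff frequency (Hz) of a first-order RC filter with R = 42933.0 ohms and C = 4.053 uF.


Cutoff frequency of a first-order RC filter:
fc = 1 / (2 * pi * R * C)
C = 4.053 uF = 4.053e-06 F
fc = 1 / (2 * pi * 42933.0 * 4.053e-06)
   = 1 / 1.0933210468966
   = 0.914644 Hz

0.914644 Hz


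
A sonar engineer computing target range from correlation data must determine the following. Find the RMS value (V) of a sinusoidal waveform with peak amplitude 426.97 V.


RMS voltage for a sinusoidal waveform:
V_rms = V_peak / sqrt(2)
      = 426.97 / 1.414214
      = 301.913 V

301.913 V


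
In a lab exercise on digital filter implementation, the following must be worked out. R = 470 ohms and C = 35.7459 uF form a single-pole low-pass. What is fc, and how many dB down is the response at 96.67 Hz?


Step 1 — cutoff frequency:
fc = 1 / (2*pi*R*C)
C = 35.7459 uF = 3.57459e-05 F
fc = 1 / (2*pi*470*3.57459e-05)
   = 9.47319 Hz

Step 2 — magnitude at f = 96.67 Hz:
|H(f)| = 1 / sqrt(1 + (f/fc)^2)
f/fc = 96.67 / 9.47319 = 10.204588
|H| = 1 / sqrt(1 + 104.133616) = 0.097528
|H|_dB = 20*log10(0.097528) = -20.22 dB

fc = 9.47319 Hz; |H(96.67 Hz)| = -20.22 dB


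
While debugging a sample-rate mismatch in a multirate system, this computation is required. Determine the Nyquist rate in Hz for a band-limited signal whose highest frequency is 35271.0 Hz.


The Nyquist rate is twice the maximum frequency component.
fs_min = 2 * fmax
      = 2 * 35271.0
      = 70542.0 Hz

70542.0


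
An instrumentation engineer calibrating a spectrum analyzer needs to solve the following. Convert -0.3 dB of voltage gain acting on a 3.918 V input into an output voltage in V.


Output voltage from dB gain:
V_out = V_in * 10^(gain_dB / 20)
      = 3.918 * 10^(-0.3 / 20)
      = 3.918 * 0.966051
      = 3.785 V

3.785 V


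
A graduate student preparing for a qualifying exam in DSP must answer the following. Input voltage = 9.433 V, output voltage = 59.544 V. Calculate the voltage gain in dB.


Voltage gain in dB:
G = 20 * log10(Vout / Vin)
  = 20 * log10(59.544 / 9.433)
  = 20 * log10(6.312308)
  = 20 * 0.800188
  = 16.0 dB

16.0 dB


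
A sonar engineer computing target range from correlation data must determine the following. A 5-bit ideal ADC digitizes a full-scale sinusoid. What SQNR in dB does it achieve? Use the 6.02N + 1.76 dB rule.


Theoretical SNR for a full-scale sinusoid:
SNR = 6.02 * N + 1.76
    = 6.02 * 5 + 1.76
    = 30.1 + 1.76
    = 31.86 dB

31.86 dB


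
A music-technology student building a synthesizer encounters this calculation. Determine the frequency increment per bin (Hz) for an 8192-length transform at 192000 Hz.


DFT frequency resolution:
df = fs / N
   = 192000 / 8192
   = 23.4375 Hz

23.4375 Hz


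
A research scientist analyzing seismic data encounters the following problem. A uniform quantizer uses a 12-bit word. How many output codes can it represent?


Number of quantization levels = 2^N
= 2^12
= 4096

4096


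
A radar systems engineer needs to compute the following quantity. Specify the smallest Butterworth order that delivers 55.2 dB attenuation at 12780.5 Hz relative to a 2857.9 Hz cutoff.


Butterworth filter order formula:
n = log10(10^(A/10) - 1) / (2 * log10(f_stop/f_pass))
10^(55.2/10) - 1 = 331130.1215
f_stop/f_pass = 12780.5 / 2857.9 = 4.472
n = 4.2429 -> ceil = 5

5


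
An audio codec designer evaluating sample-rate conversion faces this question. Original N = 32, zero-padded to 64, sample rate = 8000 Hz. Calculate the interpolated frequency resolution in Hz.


Frequency resolution after zero-padding:
N_padded = 32 * 2 = 64
df = fs / N_padded
   = 8000 / 64
   = 125.0 Hz

125.0 Hz


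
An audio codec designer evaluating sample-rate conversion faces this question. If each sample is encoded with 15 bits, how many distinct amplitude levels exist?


Number of quantization levels = 2^N
= 2^15
= 32768

32768


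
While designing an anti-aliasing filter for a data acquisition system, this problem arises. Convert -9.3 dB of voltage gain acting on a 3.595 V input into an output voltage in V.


Output voltage from dB gain:
V_out = V_in * 10^(gain_dB / 20)
      = 3.595 * 10^(-9.3 / 20)
      = 3.595 * 0.342768
      = 1.2323 V

1.2323 V


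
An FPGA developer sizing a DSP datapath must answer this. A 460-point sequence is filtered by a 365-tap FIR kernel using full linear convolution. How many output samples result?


Linear convolution output length:
L = N + M - 1
  = 460 + 365 - 1
  = 824 samples

824


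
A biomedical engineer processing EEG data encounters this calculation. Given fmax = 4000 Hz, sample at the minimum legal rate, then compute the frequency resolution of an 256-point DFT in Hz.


Step 1 — Nyquist sampling rate:
fs = 2 * fmax = 2 * 4000 = 8000 Hz

Step 2 — DFT bin spacing:
df = fs / N = 8000 / 256 = 31.25 Hz

31.25 Hz


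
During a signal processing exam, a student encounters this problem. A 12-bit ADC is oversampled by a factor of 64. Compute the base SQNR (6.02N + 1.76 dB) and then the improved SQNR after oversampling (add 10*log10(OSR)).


Step 1 — baseline SQNR at Nyquist:
SQNR_base = 6.02*N + 1.76
          = 6.02*12 + 1.76
          = 74.0 dB

Step 2 — oversampling processing gain:
G = 10*log10(OSR) = 10*log10(64) = 18.06 dB

Step 3 — total:
SQNR_total = 74.0 + 18.06 = 92.06 dB

Base SQNR = 74.0 dB; oversampled SQNR = 92.06 dB


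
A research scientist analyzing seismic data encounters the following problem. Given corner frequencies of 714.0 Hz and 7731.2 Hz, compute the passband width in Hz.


Bandwidth is the difference of -3dB frequencies:
BW = f_high - f_low
   = 7731.2 - 714.0
   = 7017.2 Hz

7017.2 Hz


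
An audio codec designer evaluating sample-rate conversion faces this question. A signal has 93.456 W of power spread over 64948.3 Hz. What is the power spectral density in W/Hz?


Power spectral density:
PSD = P / BW
    = 93.456 / 64948.3
    = 0.00143893 W/Hz

0.00143893 W/Hz


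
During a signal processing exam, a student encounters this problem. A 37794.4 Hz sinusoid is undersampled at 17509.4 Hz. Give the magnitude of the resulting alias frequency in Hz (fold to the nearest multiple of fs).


Compute the nearest integer multiple of fs to the signal:
n = round(37794.4 / 17509.4) = 2
f_alias = |37794.4 - 2 * 17509.4|
        = |37794.4 - 35018.8|
        = 2775.6 Hz

2775.6


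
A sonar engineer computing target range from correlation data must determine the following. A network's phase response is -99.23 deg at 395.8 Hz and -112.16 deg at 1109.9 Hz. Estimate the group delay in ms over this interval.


Group delay from phase difference:
tau = -d(phi)/d(omega)
d(phi) = -12.93 deg = -0.225671 rad
d(omega) = 2*pi*(1109.9 - 395.8) = 4486.8226 rad/s
tau = -(-0.225671) / 4486.8226
    = 0.0503 ms

0.0503 ms


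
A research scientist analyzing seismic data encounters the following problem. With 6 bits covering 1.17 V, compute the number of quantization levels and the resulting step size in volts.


Step 1 — number of quantization levels:
L = 2^N = 2^6 = 64

Step 2 — LSB step size:
delta = Vfs / L
      = 1.17 / 64
      = 0.01828125 V

Levels = 64; step size = 0.01828125 V


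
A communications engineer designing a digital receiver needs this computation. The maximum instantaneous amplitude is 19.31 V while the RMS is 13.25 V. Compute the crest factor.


Crest factor is the ratio of peak to RMS:
CF = V_peak / V_rms
   = 19.31 / 13.25
   = 1.4574

1.4574


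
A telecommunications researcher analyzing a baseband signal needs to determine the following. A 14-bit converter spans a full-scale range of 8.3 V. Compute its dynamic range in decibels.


Dynamic range from full-scale to LSB:
V_min = V_max / 2^bits = 8.3 / 2^14
DR = 20 * log10(V_max / V_min)
   = 20 * log10(2^14)
   = 20 * 14 * log10(2)
   = 84.29 dB

84.29 dB


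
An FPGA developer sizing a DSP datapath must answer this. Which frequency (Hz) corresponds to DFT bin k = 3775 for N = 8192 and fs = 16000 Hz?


Frequency of DFT bin k:
f_k = k * fs / N
    = 3775 * 16000 / 8192
    = 60400000 / 8192
    = 7373.047 Hz

7373.047 Hz


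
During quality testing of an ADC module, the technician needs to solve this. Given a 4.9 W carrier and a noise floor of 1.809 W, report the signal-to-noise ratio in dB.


SNR in decibels:
SNR = 10 * log10(Ps / Pn)
    = 10 * log10(4.9 / 1.809)
    = 10 * log10(2.7087)
    = 10 * 0.4328
    = 4.33 dB

4.33 dB


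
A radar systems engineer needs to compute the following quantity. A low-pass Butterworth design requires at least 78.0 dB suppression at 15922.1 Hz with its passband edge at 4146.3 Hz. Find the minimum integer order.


Butterworth filter order formula:
n = log10(10^(A/10) - 1) / (2 * log10(f_stop/f_pass))
10^(78.0/10) - 1 = 63095733.448
f_stop/f_pass = 15922.1 / 4146.3 = 3.8401
n = 6.6742 -> ceil = 7

7


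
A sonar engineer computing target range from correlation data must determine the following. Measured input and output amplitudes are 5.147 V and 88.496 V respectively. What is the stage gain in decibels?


Voltage gain in dB:
G = 20 * log10(Vout / Vin)
  = 20 * log10(88.496 / 5.147)
  = 20 * log10(17.193705)
  = 20 * 1.235369
  = 24.71 dB

24.71 dB


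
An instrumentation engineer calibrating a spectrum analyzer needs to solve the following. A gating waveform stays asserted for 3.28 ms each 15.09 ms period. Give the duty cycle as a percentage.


Duty cycle as a percentage:
DC = (t_on / T) * 100
   = (3.28 / 15.09) * 100
   = 0.217362 * 100
   = 21.74 %

21.74 %


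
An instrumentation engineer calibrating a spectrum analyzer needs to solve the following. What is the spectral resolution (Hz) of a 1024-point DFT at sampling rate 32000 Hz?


DFT frequency resolution:
df = fs / N
   = 32000 / 1024
   = 31.25 Hz

31.25 Hz


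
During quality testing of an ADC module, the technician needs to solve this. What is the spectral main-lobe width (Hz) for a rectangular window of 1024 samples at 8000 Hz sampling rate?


Main lobe width for a rectangular window:
Width = 2 * fs / N
      = 2 * 8000 / 1024
      = 16000 / 1024
      = 15.625 Hz

15.625 Hz


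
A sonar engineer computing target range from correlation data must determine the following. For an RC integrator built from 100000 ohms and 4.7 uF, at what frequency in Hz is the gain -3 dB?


Cutoff frequency of a first-order RC filter:
fc = 1 / (2 * pi * R * C)
C = 4.7 uF = 4.7e-06 F
fc = 1 / (2 * pi * 100000 * 4.7e-06)
   = 1 / 2.9530970943744
   = 0.338628 Hz

0.338628 Hz


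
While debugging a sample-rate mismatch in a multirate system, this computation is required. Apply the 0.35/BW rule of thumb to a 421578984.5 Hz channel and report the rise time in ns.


Rise time from bandwidth relationship:
tr = 0.35 / BW
   = 0.35 / 421578984.5
   = 8.302121616e-10 s
   = 0.8302 ns

0.8302 ns


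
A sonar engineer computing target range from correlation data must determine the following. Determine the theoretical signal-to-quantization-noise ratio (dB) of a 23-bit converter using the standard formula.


Theoretical SNR for a full-scale sinusoid:
SNR = 6.02 * N + 1.76
    = 6.02 * 23 + 1.76
    = 138.46 + 1.76
    = 140.22 dB

140.22 dB


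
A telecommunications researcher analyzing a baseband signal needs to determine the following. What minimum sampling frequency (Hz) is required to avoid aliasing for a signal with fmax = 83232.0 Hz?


The Nyquist rate is twice the maximum frequency component.
fs_min = 2 * fmax
      = 2 * 83232.0
      = 166464.0 Hz

166464.0


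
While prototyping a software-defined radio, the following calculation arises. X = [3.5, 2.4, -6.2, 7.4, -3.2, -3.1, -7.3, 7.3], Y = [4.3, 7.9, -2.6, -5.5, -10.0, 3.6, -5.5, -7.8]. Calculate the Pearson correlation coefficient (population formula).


Pearson correlation coefficient (population):
r = cov(X,Y) / (std(X) * std(Y))
Mean X = 0.1, Mean Y = -1.95
Cov(X,Y) = 1.88
Std(X) = 5.449312, Std(Y) = 6.036762
r = 0.0571

0.0571


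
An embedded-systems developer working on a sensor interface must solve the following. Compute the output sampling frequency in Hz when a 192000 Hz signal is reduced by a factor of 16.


Decimation reduces the sample rate:
fs_out = fs_in / M
       = 192000 / 16
       = 12000.0 Hz

12000.0 Hz


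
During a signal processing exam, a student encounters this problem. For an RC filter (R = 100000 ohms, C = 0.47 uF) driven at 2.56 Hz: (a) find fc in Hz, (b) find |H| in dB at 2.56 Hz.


Step 1 — cutoff frequency:
fc = 1 / (2*pi*R*C)
C = 0.47 uF = 4.7e-07 F
fc = 1 / (2*pi*100000*4.7e-07)
   = 3.38628 Hz

Step 2 — magnitude at f = 2.56 Hz:
|H(f)| = 1 / sqrt(1 + (f/fc)^2)
f/fc = 2.56 / 3.38628 = 0.755992
|H| = 1 / sqrt(1 + 0.571524) = 0.7976998
|H|_dB = 20*log10(0.7976998) = -1.96 dB

fc = 3.38628 Hz; |H(2.56 Hz)| = -1.96 dB
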